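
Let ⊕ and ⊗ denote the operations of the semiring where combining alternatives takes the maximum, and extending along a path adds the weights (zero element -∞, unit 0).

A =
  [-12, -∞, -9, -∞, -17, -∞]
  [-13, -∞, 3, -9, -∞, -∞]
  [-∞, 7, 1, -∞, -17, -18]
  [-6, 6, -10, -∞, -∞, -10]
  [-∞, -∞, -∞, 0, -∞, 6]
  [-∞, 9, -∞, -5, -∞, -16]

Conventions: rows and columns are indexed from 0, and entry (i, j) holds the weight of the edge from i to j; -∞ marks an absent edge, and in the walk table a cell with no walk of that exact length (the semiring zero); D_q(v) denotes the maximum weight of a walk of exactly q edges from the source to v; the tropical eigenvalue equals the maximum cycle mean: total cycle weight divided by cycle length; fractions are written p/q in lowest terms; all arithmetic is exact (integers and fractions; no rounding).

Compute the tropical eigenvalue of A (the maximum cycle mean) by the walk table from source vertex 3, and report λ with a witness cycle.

q=0: [-∞, -∞, -∞, 0, -∞, -∞]
q=1: [-6, 6, -10, -∞, -∞, -10]
q=2: [-7, -1, 9, -3, -23, -26]
q=3: [-9, 16, 10, -10, -8, -9]
q=4: [3, 17, 19, 7, -7, -2]
q=5: [4, 26, 20, 8, 2, 1]
q=6: [13, 27, 29, 17, 3, 8]
Optimal cycle mean attained by: cycle 1->2->1, total 3 + 7, length 2.
Answer: λ = 5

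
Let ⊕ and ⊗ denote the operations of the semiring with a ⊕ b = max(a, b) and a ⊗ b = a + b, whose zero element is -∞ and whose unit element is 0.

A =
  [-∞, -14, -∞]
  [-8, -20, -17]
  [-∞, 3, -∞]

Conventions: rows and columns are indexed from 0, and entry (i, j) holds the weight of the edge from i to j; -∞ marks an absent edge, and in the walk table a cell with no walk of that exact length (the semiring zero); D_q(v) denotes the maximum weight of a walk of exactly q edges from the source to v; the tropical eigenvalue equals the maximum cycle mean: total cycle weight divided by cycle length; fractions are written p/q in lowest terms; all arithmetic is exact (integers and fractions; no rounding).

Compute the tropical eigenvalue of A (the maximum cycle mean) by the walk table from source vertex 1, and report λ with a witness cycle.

q=0: [-∞, 0, -∞]
q=1: [-8, -20, -17]
q=2: [-28, -14, -37]
q=3: [-22, -34, -31]
Optimal cycle mean attained by: cycle 1->2->1, total (-17) + 3, length 2.
Answer: λ = -7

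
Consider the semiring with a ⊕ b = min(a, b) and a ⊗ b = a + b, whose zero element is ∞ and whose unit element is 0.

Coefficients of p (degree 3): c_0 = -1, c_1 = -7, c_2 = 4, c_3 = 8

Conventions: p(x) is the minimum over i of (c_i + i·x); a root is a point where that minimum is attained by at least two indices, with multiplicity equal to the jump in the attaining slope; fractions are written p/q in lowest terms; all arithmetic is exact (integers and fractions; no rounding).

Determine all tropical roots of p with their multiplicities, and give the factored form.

hull edge (i=0, c=-1) to (i=1, c=-7): slope -6, span 1
hull edge (i=1, c=-7) to (i=3, c=8): slope 15/2, span 2
Factored form: p(x) = 8 ⊗ (x ⊕ (-15/2)) ⊗ (x ⊕ (-15/2)) ⊗ (x ⊕ 6)
Answer: roots = -15/2 (mult 2), 6 (mult 1)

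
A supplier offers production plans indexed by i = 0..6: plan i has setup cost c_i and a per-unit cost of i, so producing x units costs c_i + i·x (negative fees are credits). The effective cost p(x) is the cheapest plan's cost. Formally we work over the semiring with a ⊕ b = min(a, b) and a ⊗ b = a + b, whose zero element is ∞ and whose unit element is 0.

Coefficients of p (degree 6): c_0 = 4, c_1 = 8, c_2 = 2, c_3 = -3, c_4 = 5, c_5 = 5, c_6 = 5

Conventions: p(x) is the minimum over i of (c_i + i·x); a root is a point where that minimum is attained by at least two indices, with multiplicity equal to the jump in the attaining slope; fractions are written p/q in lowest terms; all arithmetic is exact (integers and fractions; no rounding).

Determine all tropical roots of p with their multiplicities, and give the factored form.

hull edge (i=0, c=4) to (i=3, c=-3): slope -7/3, span 3
hull edge (i=3, c=-3) to (i=6, c=5): slope 8/3, span 3
Factored form: p(x) = 5 ⊗ (x ⊕ (-8/3)) ⊗ (x ⊕ (-8/3)) ⊗ (x ⊕ (-8/3)) ⊗ (x ⊕ 7/3) ⊗ (x ⊕ 7/3) ⊗ (x ⊕ 7/3)
Answer: roots = -8/3 (mult 3), 7/3 (mult 3)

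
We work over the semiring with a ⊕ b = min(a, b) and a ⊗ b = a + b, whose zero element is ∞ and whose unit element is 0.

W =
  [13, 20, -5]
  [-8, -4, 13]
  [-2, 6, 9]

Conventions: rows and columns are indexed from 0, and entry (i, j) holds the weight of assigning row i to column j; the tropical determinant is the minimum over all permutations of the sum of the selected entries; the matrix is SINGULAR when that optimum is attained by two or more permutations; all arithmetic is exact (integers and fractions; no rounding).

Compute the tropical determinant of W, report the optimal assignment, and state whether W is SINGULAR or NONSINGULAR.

σ = (0, 1, 2): 13 + (-4) + 9 = 18
σ = (0, 2, 1): 13 + 13 + 6 = 32
σ = (1, 0, 2): 20 + (-8) + 9 = 21
σ = (1, 2, 0): 20 + 13 + (-2) = 31
σ = (2, 0, 1): (-5) + (-8) + 6 = -7
σ = (2, 1, 0): (-5) + (-4) + (-2) = -11
Optimal value attained by: σ = (2, 1, 0).
Answer: det⊕(W) = -11; verdict: NONSINGULAR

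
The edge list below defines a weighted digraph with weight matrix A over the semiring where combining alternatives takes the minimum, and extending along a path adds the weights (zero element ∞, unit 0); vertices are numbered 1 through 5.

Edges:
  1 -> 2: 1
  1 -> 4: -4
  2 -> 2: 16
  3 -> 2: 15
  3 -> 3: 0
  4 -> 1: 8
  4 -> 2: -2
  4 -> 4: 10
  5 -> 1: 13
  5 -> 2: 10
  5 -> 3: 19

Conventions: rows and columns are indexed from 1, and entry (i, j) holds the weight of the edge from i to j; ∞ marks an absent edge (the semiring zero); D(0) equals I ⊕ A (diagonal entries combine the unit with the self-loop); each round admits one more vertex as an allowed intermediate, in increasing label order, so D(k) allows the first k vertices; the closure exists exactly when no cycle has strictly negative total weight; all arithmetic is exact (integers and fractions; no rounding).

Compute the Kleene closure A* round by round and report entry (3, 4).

D(0):
  [0, 1, ∞, -4, ∞]
  [∞, 0, ∞, ∞, ∞]
  [∞, 15, 0, ∞, ∞]
  [8, -2, ∞, 0, ∞]
  [13, 10, 19, ∞, 0]
D(1):
  [0, 1, ∞, -4, ∞]
  [∞, 0, ∞, ∞, ∞]
  [∞, 15, 0, ∞, ∞]
  [8, -2, ∞, 0, ∞]
  [13, 10, 19, 9, 0]
D(2):
  [0, 1, ∞, -4, ∞]
  [∞, 0, ∞, ∞, ∞]
  [∞, 15, 0, ∞, ∞]
  [8, -2, ∞, 0, ∞]
  [13, 10, 19, 9, 0]
D(3):
  [0, 1, ∞, -4, ∞]
  [∞, 0, ∞, ∞, ∞]
  [∞, 15, 0, ∞, ∞]
  [8, -2, ∞, 0, ∞]
  [13, 10, 19, 9, 0]
D(4):
  [0, -6, ∞, -4, ∞]
  [∞, 0, ∞, ∞, ∞]
  [∞, 15, 0, ∞, ∞]
  [8, -2, ∞, 0, ∞]
  [13, 7, 19, 9, 0]
D(5):
  [0, -6, ∞, -4, ∞]
  [∞, 0, ∞, ∞, ∞]
  [∞, 15, 0, ∞, ∞]
  [8, -2, ∞, 0, ∞]
  [13, 7, 19, 9, 0]
Answer: A*[3][4] = ∞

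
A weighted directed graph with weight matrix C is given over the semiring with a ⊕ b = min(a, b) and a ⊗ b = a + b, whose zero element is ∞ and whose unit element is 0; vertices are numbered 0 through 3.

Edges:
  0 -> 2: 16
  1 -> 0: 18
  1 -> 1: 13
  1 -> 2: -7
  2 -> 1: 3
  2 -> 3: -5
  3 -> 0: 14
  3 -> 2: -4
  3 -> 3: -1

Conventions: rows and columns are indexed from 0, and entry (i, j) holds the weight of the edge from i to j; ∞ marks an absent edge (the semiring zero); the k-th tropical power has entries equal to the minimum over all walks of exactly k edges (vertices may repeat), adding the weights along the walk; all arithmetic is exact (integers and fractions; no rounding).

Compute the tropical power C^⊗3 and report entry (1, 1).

C^⊗2:
  [∞, 19, ∞, 11]
  [31, -4, 6, -12]
  [9, 16, -9, -6]
  [13, -1, -5, -9]
C^⊗3:
  [25, 32, 7, 10]
  [2, 9, -16, -13]
  [8, -6, -10, -14]
  [5, -2, -13, -10]
Key observation: the optimum is the walk 1->1->2->1, with weight 13 + (-7) + 3 = 9.
Optimal value attained by: walk 1->1->2->1.
Answer: (C^⊗3)[1][1] = 9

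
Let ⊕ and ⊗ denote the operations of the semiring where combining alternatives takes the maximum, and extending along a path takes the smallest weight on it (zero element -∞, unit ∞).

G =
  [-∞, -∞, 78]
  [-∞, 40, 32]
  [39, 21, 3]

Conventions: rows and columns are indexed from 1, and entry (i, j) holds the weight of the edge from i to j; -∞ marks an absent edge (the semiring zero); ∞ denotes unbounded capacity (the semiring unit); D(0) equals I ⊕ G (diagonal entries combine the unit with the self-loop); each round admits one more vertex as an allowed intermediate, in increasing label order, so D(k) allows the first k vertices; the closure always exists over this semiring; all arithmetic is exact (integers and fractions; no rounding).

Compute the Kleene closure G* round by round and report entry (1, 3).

D(0):
  [∞, -∞, 78]
  [-∞, ∞, 32]
  [39, 21, ∞]
D(1):
  [∞, -∞, 78]
  [-∞, ∞, 32]
  [39, 21, ∞]
D(2):
  [∞, -∞, 78]
  [-∞, ∞, 32]
  [39, 21, ∞]
D(3):
  [∞, 21, 78]
  [32, ∞, 32]
  [39, 21, ∞]
Answer: G*[1][3] = 78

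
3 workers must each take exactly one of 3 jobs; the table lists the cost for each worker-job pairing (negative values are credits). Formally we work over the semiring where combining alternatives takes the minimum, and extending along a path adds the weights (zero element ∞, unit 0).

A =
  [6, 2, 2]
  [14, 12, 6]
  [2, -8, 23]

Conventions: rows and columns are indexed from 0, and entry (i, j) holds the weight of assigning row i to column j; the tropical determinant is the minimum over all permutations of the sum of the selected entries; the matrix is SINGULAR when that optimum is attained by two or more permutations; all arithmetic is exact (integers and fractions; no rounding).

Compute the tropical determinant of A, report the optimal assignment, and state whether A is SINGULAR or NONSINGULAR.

σ = (0, 1, 2): 6 + 12 + 23 = 41
σ = (0, 2, 1): 6 + 6 + (-8) = 4
σ = (1, 0, 2): 2 + 14 + 23 = 39
σ = (1, 2, 0): 2 + 6 + 2 = 10
σ = (2, 0, 1): 2 + 14 + (-8) = 8
σ = (2, 1, 0): 2 + 12 + 2 = 16
Optimal value attained by: σ = (0, 2, 1).
Answer: det⊕(A) = 4; verdict: NONSINGULAR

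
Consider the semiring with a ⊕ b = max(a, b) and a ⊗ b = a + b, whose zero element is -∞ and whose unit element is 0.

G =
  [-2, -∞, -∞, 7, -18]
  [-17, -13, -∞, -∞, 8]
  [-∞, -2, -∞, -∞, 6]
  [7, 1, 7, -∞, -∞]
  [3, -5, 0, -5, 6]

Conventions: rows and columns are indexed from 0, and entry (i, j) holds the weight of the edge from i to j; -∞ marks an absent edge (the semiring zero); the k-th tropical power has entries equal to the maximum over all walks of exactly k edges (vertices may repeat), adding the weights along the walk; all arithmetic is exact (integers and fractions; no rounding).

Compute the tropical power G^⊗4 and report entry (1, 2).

G^⊗2:
  [14, 8, 14, 5, -12]
  [11, 3, 8, 3, 14]
  [9, 1, 6, 1, 12]
  [5, 5, -∞, 14, 13]
  [9, 1, 6, 10, 12]
G^⊗3:
  [12, 12, 12, 21, 20]
  [17, 9, 14, 18, 20]
  [15, 7, 12, 16, 18]
  [21, 15, 21, 12, 19]
  [17, 11, 17, 16, 18]
G^⊗4:
  [28, 22, 28, 19, 26]
  [25, 19, 25, 24, 26]
  [23, 17, 23, 22, 24]
  [22, 19, 19, 28, 27]
  [23, 17, 23, 24, 24]
Key observation: the optimum is the walk 1->4->0->3->2, with weight 8 + 3 + 7 + 7 = 25.
Optimal value attained by: walk 1->4->0->3->2.
Answer: (G^⊗4)[1][2] = 25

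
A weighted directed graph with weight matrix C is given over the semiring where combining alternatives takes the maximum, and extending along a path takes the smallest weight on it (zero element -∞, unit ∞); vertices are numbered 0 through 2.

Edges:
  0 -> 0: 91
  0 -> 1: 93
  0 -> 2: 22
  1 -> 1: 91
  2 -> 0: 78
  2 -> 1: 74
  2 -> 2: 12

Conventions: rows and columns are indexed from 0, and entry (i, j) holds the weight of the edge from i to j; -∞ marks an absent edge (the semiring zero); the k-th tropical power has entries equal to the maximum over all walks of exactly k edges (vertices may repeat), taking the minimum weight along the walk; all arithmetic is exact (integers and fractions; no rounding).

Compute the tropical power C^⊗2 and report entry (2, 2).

C^⊗2:
  [91, 91, 22]
  [-∞, 91, -∞]
  [78, 78, 22]
Key observation: the optimum is the walk 2->0->2, with weight 78 min 22 = 22.
Optimal value attained by: walk 2->0->2.
Answer: (C^⊗2)[2][2] = 22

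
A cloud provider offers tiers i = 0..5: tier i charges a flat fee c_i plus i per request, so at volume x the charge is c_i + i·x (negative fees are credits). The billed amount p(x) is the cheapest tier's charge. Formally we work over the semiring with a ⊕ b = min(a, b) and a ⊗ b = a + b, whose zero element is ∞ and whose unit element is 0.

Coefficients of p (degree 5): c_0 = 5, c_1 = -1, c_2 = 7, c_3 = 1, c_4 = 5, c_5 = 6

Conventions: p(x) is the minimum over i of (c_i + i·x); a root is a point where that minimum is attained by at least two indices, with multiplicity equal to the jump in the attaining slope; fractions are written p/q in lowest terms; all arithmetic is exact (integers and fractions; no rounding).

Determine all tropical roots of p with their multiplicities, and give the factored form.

hull edge (i=0, c=5) to (i=1, c=-1): slope -6, span 1
hull edge (i=1, c=-1) to (i=3, c=1): slope 1, span 2
hull edge (i=3, c=1) to (i=5, c=6): slope 5/2, span 2
Factored form: p(x) = 6 ⊗ (x ⊕ (-5/2)) ⊗ (x ⊕ (-5/2)) ⊗ (x ⊕ (-1)) ⊗ (x ⊕ (-1)) ⊗ (x ⊕ 6)
Answer: roots = -5/2 (mult 2), -1 (mult 2), 6 (mult 1)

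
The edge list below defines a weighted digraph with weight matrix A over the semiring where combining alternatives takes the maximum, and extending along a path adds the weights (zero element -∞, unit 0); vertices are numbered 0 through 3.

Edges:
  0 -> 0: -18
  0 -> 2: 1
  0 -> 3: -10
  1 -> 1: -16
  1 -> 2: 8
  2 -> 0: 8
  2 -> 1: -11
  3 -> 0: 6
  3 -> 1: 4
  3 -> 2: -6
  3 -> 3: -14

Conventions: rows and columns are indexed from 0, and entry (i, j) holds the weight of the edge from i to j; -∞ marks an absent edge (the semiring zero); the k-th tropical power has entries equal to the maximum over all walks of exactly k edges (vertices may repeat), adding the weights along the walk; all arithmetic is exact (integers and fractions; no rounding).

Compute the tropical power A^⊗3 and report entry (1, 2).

A^⊗2:
  [9, -6, -16, -24]
  [16, -3, -8, -∞]
  [-10, -27, 9, -2]
  [2, -10, 12, -4]
A^⊗3:
  [-8, -20, 10, -1]
  [0, -19, 17, 6]
  [17, 2, -8, -16]
  [20, 1, 3, -8]
Key observation: the optimum is the walk 1->2->0->2, with weight 8 + 8 + 1 = 17.
Optimal value attained by: walk 1->2->0->2.
Answer: (A^⊗3)[1][2] = 17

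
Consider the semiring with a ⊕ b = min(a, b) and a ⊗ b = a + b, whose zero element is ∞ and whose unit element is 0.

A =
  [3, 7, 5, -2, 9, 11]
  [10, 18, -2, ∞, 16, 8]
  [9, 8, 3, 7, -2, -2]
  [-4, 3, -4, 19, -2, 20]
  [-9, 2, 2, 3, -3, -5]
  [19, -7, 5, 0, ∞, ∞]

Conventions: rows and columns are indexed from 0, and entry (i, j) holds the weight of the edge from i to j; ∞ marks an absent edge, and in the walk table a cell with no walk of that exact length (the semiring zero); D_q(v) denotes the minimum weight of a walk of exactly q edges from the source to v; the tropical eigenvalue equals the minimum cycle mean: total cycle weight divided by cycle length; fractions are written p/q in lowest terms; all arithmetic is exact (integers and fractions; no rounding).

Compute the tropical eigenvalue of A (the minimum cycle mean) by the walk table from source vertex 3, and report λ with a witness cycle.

q=0: [∞, ∞, ∞, 0, ∞, ∞]
q=1: [-4, 3, -4, 19, -2, 20]
q=2: [-11, 0, -1, -6, -6, -7]
q=3: [-15, -14, -10, -13, -9, -11]
q=4: [-18, -18, -17, -17, -15, -14]
q=5: [-24, -21, -21, -20, -19, -20]
q=6: [-28, -27, -24, -26, -23, -24]
Optimal cycle mean attained by: cycle 0->3->4->0, total (-2) + (-2) + (-9), length 3.
Answer: λ = -13/3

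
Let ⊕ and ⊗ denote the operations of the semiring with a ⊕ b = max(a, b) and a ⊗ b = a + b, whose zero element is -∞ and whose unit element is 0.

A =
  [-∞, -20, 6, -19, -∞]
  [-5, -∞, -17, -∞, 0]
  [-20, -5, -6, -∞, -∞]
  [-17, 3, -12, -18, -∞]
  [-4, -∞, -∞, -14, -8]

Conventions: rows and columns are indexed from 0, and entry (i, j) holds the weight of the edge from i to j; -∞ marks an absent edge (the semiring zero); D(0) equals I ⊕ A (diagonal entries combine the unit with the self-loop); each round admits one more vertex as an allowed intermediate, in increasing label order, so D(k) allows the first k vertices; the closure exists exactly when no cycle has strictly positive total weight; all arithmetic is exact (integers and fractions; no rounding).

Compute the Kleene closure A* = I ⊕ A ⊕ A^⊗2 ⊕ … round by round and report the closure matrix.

D(0):
  [0, -20, 6, -19, -∞]
  [-5, 0, -17, -∞, 0]
  [-20, -5, 0, -∞, -∞]
  [-17, 3, -12, 0, -∞]
  [-4, -∞, -∞, -14, 0]
D(1):
  [0, -20, 6, -19, -∞]
  [-5, 0, 1, -24, 0]
  [-20, -5, 0, -39, -∞]
  [-17, 3, -11, 0, -∞]
  [-4, -24, 2, -14, 0]
D(2):
  [0, -20, 6, -19, -20]
  [-5, 0, 1, -24, 0]
  [-10, -5, 0, -29, -5]
  [-2, 3, 4, 0, 3]
  [-4, -24, 2, -14, 0]
D(3):
  [0, 1, 6, -19, 1]
  [-5, 0, 1, -24, 0]
  [-10, -5, 0, -29, -5]
  [-2, 3, 4, 0, 3]
  [-4, -3, 2, -14, 0]
D(4):
  [0, 1, 6, -19, 1]
  [-5, 0, 1, -24, 0]
  [-10, -5, 0, -29, -5]
  [-2, 3, 4, 0, 3]
  [-4, -3, 2, -14, 0]
D(5):
  [0, 1, 6, -13, 1]
  [-4, 0, 2, -14, 0]
  [-9, -5, 0, -19, -5]
  [-1, 3, 5, 0, 3]
  [-4, -3, 2, -14, 0]
Answer: A* = [[0, 1, 6, -13, 1], [-4, 0, 2, -14, 0], [-9, -5, 0, -19, -5], [-1, 3, 5, 0, 3], [-4, -3, 2, -14, 0]]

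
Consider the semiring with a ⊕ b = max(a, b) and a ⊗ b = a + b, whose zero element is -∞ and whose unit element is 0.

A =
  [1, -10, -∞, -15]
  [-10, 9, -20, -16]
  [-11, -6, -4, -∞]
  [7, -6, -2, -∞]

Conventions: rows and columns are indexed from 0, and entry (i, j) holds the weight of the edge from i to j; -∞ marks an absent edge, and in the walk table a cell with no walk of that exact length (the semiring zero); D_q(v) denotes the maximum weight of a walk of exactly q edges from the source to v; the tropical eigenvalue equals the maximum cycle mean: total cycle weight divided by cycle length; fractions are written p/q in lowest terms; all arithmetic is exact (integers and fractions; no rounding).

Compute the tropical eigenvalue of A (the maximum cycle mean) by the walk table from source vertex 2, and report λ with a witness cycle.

q=0: [-∞, -∞, 0, -∞]
q=1: [-11, -6, -4, -∞]
q=2: [-10, 3, -8, -22]
q=3: [-7, 12, -12, -13]
q=4: [2, 21, -8, -4]
Optimal cycle mean attained by: cycle 1->1, total 9, length 1.
Answer: λ = 9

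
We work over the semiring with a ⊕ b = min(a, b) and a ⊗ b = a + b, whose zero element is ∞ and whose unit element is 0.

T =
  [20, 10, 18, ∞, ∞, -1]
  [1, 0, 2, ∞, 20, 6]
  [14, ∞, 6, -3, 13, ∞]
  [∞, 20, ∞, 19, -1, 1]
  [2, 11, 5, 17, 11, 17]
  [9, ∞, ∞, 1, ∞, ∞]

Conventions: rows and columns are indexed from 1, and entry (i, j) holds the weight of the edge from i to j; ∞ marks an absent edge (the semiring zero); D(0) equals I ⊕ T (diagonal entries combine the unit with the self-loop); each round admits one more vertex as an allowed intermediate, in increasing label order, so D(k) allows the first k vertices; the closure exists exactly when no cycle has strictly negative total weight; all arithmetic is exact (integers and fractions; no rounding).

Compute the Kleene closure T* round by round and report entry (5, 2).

D(0):
  [0, 10, 18, ∞, ∞, -1]
  [1, 0, 2, ∞, 20, 6]
  [14, ∞, 0, -3, 13, ∞]
  [∞, 20, ∞, 0, -1, 1]
  [2, 11, 5, 17, 0, 17]
  [9, ∞, ∞, 1, ∞, 0]
D(1):
  [0, 10, 18, ∞, ∞, -1]
  [1, 0, 2, ∞, 20, 0]
  [14, 24, 0, -3, 13, 13]
  [∞, 20, ∞, 0, -1, 1]
  [2, 11, 5, 17, 0, 1]
  [9, 19, 27, 1, ∞, 0]
D(2):
  [0, 10, 12, ∞, 30, -1]
  [1, 0, 2, ∞, 20, 0]
  [14, 24, 0, -3, 13, 13]
  [21, 20, 22, 0, -1, 1]
  [2, 11, 5, 17, 0, 1]
  [9, 19, 21, 1, 39, 0]
D(3):
  [0, 10, 12, 9, 25, -1]
  [1, 0, 2, -1, 15, 0]
  [14, 24, 0, -3, 13, 13]
  [21, 20, 22, 0, -1, 1]
  [2, 11, 5, 2, 0, 1]
  [9, 19, 21, 1, 34, 0]
D(4):
  [0, 10, 12, 9, 8, -1]
  [1, 0, 2, -1, -2, 0]
  [14, 17, 0, -3, -4, -2]
  [21, 20, 22, 0, -1, 1]
  [2, 11, 5, 2, 0, 1]
  [9, 19, 21, 1, 0, 0]
D(5):
  [0, 10, 12, 9, 8, -1]
  [0, 0, 2, -1, -2, -1]
  [-2, 7, 0, -3, -4, -3]
  [1, 10, 4, 0, -1, 0]
  [2, 11, 5, 2, 0, 1]
  [2, 11, 5, 1, 0, 0]
D(6):
  [0, 10, 4, 0, -1, -1]
  [0, 0, 2, -1, -2, -1]
  [-2, 7, 0, -3, -4, -3]
  [1, 10, 4, 0, -1, 0]
  [2, 11, 5, 2, 0, 1]
  [2, 11, 5, 1, 0, 0]
Answer: T*[5][2] = 11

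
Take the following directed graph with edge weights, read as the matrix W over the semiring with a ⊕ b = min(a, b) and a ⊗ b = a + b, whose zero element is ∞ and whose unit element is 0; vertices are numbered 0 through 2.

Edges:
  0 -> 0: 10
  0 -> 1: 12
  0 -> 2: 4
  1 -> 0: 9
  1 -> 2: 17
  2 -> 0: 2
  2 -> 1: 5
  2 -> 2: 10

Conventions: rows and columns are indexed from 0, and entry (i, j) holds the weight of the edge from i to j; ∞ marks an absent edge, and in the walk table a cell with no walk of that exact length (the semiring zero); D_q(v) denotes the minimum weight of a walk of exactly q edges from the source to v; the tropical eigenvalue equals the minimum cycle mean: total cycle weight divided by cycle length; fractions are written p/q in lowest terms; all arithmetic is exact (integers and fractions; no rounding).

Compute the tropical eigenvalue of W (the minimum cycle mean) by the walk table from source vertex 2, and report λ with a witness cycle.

q=0: [∞, ∞, 0]
q=1: [2, 5, 10]
q=2: [12, 14, 6]
q=3: [8, 11, 16]
Optimal cycle mean attained by: cycle 0->2->0, total 4 + 2, length 2.
Answer: λ = 3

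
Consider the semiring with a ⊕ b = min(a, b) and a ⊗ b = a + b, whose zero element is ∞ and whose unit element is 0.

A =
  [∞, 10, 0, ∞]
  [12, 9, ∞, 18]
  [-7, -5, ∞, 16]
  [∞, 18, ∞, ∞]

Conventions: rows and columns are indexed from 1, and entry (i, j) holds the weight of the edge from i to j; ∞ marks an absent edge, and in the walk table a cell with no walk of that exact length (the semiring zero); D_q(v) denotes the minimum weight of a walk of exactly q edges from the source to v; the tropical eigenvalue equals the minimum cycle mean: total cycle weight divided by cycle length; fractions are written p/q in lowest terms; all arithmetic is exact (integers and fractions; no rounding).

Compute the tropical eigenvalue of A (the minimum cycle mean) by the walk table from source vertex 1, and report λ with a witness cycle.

q=0: [0, ∞, ∞, ∞]
q=1: [∞, 10, 0, ∞]
q=2: [-7, -5, ∞, 16]
q=3: [7, 3, -7, 13]
q=4: [-14, -12, 7, 9]
Optimal cycle mean attained by: cycle 1->3->1, total 0 + (-7), length 2.
Answer: λ = -7/2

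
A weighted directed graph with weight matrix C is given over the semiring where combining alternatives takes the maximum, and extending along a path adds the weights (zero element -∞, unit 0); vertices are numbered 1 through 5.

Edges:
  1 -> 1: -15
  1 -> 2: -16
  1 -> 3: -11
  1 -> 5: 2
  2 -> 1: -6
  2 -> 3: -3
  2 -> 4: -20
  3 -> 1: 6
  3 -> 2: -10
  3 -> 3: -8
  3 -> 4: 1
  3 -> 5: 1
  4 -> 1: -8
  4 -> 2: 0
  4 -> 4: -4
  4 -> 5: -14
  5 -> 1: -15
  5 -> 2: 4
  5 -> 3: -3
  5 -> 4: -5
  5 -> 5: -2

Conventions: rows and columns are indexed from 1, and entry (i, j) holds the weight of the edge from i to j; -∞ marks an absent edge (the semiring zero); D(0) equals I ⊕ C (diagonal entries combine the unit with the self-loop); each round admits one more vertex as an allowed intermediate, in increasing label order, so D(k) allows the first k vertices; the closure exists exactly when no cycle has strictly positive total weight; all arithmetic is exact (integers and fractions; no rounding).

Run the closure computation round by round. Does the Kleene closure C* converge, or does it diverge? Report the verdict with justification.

D(0):
  [0, -16, -11, -∞, 2]
  [-6, 0, -3, -20, -∞]
  [6, -10, 0, 1, 1]
  [-8, 0, -∞, 0, -14]
  [-15, 4, -3, -5, 0]
D(1):
  [0, -16, -11, -∞, 2]
  [-6, 0, -3, -20, -4]
  [6, -10, 0, 1, 8]
  [-8, 0, -19, 0, -6]
  [-15, 4, -3, -5, 0]
D(2):
  [0, -16, -11, -36, 2]
  [-6, 0, -3, -20, -4]
  [6, -10, 0, 1, 8]
  [-6, 0, -3, 0, -4]
  [-2, 4, 1, -5, 0]
Detection: at round 3, diagonal entry (5, 5) turns strictly positive.
Key observation: the cycle 5->2->3->1->5 has total weight 4 + (-3) + 6 + 2, which is strictly positive.
Answer: DIVERGES — positive cycle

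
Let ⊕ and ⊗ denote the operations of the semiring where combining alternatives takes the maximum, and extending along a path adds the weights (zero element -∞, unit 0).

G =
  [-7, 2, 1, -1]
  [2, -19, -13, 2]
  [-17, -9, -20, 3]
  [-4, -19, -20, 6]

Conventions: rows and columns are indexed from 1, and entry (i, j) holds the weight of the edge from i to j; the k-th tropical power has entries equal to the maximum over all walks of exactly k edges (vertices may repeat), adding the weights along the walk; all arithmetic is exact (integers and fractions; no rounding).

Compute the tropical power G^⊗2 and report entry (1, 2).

G^⊗2:
  [4, -5, -6, 5]
  [-2, 4, 3, 8]
  [-1, -15, -16, 9]
  [2, -2, -3, 12]
Key observation: the optimum is the walk 1->1->2, with weight (-7) + 2 = -5.
Optimal value attained by: walk 1->1->2.
Answer: (G^⊗2)[1][2] = -5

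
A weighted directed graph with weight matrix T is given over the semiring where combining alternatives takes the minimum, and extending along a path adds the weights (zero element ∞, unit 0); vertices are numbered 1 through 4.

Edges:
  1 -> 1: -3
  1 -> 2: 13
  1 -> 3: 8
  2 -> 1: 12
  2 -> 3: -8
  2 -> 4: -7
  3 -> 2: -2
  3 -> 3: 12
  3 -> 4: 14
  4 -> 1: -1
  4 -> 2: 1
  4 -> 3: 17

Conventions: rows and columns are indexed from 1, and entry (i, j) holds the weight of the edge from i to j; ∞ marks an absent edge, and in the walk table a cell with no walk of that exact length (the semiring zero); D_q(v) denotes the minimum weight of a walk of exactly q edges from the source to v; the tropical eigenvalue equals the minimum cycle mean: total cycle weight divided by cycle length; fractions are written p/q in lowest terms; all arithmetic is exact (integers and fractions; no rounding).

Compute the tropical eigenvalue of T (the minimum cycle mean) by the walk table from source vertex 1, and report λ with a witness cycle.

q=0: [0, ∞, ∞, ∞]
q=1: [-3, 13, 8, ∞]
q=2: [-6, 6, 5, 6]
q=3: [-9, 3, -2, -1]
q=4: [-12, -4, -5, -4]
Optimal cycle mean attained by: cycle 2->3->2, total (-8) + (-2), length 2.
Answer: λ = -5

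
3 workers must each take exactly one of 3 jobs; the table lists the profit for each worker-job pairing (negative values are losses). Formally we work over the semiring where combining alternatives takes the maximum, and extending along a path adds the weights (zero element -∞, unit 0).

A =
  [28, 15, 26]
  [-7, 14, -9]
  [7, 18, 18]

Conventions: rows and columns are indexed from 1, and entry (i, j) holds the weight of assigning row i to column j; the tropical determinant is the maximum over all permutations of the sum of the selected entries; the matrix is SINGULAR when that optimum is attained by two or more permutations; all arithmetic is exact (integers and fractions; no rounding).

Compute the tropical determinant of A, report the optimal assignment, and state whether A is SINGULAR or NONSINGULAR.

σ = (1, 2, 3): 28 + 14 + 18 = 60
σ = (1, 3, 2): 28 + (-9) + 18 = 37
σ = (2, 1, 3): 15 + (-7) + 18 = 26
σ = (2, 3, 1): 15 + (-9) + 7 = 13
σ = (3, 1, 2): 26 + (-7) + 18 = 37
σ = (3, 2, 1): 26 + 14 + 7 = 47
Optimal value attained by: σ = (1, 2, 3).
Answer: det⊕(A) = 60; verdict: NONSINGULAR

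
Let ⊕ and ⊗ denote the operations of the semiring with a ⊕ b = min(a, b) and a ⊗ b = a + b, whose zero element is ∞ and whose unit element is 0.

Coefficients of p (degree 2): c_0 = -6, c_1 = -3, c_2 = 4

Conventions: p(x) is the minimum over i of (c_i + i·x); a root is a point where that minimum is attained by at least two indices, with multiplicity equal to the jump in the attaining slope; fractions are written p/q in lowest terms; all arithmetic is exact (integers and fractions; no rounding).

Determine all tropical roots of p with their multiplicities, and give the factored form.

hull edge (i=0, c=-6) to (i=1, c=-3): slope 3, span 1
hull edge (i=1, c=-3) to (i=2, c=4): slope 7, span 1
Factored form: p(x) = 4 ⊗ (x ⊕ (-7)) ⊗ (x ⊕ (-3))
Answer: roots = -7 (mult 1), -3 (mult 1)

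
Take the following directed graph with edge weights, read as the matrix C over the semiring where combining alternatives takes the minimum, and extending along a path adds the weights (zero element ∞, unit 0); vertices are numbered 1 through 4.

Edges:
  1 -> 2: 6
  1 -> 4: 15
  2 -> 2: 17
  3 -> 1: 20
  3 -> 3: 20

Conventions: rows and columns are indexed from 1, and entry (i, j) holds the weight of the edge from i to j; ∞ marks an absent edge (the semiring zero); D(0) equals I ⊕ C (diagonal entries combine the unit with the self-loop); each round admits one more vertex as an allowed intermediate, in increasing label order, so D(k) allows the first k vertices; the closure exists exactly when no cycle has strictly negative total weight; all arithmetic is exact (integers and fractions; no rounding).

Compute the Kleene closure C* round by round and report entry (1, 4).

D(0):
  [0, 6, ∞, 15]
  [∞, 0, ∞, ∞]
  [20, ∞, 0, ∞]
  [∞, ∞, ∞, 0]
D(1):
  [0, 6, ∞, 15]
  [∞, 0, ∞, ∞]
  [20, 26, 0, 35]
  [∞, ∞, ∞, 0]
D(2):
  [0, 6, ∞, 15]
  [∞, 0, ∞, ∞]
  [20, 26, 0, 35]
  [∞, ∞, ∞, 0]
D(3):
  [0, 6, ∞, 15]
  [∞, 0, ∞, ∞]
  [20, 26, 0, 35]
  [∞, ∞, ∞, 0]
D(4):
  [0, 6, ∞, 15]
  [∞, 0, ∞, ∞]
  [20, 26, 0, 35]
  [∞, ∞, ∞, 0]
Answer: C*[1][4] = 15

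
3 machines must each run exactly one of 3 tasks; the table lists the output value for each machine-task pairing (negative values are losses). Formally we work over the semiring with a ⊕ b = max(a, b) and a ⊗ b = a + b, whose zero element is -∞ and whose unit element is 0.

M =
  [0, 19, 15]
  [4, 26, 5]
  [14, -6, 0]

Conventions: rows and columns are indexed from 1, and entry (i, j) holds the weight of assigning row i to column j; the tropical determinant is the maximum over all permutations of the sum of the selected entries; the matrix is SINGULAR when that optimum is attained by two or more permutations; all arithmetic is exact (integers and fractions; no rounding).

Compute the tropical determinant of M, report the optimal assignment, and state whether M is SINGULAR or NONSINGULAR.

σ = (1, 2, 3): 0 + 26 + 0 = 26
σ = (1, 3, 2): 0 + 5 + (-6) = -1
σ = (2, 1, 3): 19 + 4 + 0 = 23
σ = (2, 3, 1): 19 + 5 + 14 = 38
σ = (3, 1, 2): 15 + 4 + (-6) = 13
σ = (3, 2, 1): 15 + 26 + 14 = 55
Optimal value attained by: σ = (3, 2, 1).
Answer: det⊕(M) = 55; verdict: NONSINGULAR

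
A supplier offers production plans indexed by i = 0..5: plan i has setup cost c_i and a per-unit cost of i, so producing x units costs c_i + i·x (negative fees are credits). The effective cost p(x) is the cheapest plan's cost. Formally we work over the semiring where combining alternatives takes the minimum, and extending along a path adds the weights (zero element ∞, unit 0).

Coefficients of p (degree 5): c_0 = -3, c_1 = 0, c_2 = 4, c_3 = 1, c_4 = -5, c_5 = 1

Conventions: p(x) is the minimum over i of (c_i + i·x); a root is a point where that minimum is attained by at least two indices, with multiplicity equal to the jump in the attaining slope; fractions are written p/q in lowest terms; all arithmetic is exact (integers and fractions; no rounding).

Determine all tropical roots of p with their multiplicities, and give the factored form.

hull edge (i=0, c=-3) to (i=4, c=-5): slope -1/2, span 4
hull edge (i=4, c=-5) to (i=5, c=1): slope 6, span 1
Factored form: p(x) = 1 ⊗ (x ⊕ (-6)) ⊗ (x ⊕ 1/2) ⊗ (x ⊕ 1/2) ⊗ (x ⊕ 1/2) ⊗ (x ⊕ 1/2)
Answer: roots = -6 (mult 1), 1/2 (mult 4)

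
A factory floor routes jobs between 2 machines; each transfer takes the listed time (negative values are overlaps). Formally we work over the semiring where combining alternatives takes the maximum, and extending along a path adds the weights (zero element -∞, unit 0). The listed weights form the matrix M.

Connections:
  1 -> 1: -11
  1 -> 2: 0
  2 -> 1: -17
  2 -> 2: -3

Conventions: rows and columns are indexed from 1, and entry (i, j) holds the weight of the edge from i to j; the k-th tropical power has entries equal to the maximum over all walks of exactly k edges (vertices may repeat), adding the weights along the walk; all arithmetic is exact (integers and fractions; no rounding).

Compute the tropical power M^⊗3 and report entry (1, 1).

M^⊗2:
  [-17, -3]
  [-20, -6]
M^⊗3:
  [-20, -6]
  [-23, -9]
Key observation: the optimum is the walk 1->2->2->1, with weight 0 + (-3) + (-17) = -20.
Optimal value attained by: walk 1->2->2->1.
Answer: (M^⊗3)[1][1] = -20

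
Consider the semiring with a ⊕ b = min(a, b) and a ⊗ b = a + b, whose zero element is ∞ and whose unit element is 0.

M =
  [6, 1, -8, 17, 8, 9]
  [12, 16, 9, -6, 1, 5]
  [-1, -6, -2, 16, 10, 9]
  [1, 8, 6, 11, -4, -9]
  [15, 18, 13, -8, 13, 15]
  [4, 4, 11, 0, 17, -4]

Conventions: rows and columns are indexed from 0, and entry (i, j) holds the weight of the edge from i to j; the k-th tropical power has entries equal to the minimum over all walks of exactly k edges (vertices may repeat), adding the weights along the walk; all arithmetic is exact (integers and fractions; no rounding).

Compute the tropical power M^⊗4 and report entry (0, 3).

M^⊗2:
  [-9, -14, -10, -5, 2, 1]
  [-5, 2, 0, -7, -10, -15]
  [-3, -8, -9, -12, -5, -1]
  [-5, -5, -7, -12, 7, -13]
  [-7, 0, -2, 3, -12, -17]
  [0, 0, -4, -4, -4, -9]
M^⊗3:
  [-11, -16, -17, -20, -13, -14]
  [-11, -11, -13, -18, -11, -19]
  [-11, -15, -11, -14, -16, -21]
  [-11, -13, -13, -13, -16, -21]
  [-13, -13, -15, -20, -1, -21]
  [-5, -10, -8, -12, -8, -13]
M^⊗4:
  [-19, -23, -19, -22, -24, -29]
  [-17, -19, -19, -19, -22, -27]
  [-17, -17, -19, -24, -18, -25]
  [-17, -19, -19, -24, -17, -25]
  [-19, -21, -21, -21, -24, -29]
  [-11, -14, -13, -16, -16, -21]
Key observation: the optimum is the walk 0->2->2->1->3, with weight (-8) + (-2) + (-6) + (-6) = -22.
Optimal value attained by: walk 0->2->2->1->3.
Answer: (M^⊗4)[0][3] = -22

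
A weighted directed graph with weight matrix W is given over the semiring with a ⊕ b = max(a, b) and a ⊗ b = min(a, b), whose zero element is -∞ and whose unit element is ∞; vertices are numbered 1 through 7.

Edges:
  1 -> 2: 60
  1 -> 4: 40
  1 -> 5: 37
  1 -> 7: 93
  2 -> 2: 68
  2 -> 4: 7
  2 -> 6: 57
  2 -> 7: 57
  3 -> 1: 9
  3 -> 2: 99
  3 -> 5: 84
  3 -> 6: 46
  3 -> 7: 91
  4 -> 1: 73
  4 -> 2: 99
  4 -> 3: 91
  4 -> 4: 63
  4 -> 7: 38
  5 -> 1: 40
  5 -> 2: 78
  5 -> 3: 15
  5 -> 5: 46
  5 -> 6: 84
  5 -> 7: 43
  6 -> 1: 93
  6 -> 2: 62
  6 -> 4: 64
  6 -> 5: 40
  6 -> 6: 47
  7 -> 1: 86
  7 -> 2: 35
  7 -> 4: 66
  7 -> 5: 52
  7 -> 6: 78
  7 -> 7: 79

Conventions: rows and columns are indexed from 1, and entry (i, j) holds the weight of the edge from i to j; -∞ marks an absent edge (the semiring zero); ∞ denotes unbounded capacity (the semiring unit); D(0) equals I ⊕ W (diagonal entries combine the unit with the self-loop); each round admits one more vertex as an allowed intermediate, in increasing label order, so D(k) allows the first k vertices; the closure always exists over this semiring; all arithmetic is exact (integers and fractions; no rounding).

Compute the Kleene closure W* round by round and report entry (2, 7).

D(0):
  [∞, 60, -∞, 40, 37, -∞, 93]
  [-∞, ∞, -∞, 7, -∞, 57, 57]
  [9, 99, ∞, -∞, 84, 46, 91]
  [73, 99, 91, ∞, -∞, -∞, 38]
  [40, 78, 15, -∞, ∞, 84, 43]
  [93, 62, -∞, 64, 40, ∞, -∞]
  [86, 35, -∞, 66, 52, 78, ∞]
D(1):
  [∞, 60, -∞, 40, 37, -∞, 93]
  [-∞, ∞, -∞, 7, -∞, 57, 57]
  [9, 99, ∞, 9, 84, 46, 91]
  [73, 99, 91, ∞, 37, -∞, 73]
  [40, 78, 15, 40, ∞, 84, 43]
  [93, 62, -∞, 64, 40, ∞, 93]
  [86, 60, -∞, 66, 52, 78, ∞]
D(2):
  [∞, 60, -∞, 40, 37, 57, 93]
  [-∞, ∞, -∞, 7, -∞, 57, 57]
  [9, 99, ∞, 9, 84, 57, 91]
  [73, 99, 91, ∞, 37, 57, 73]
  [40, 78, 15, 40, ∞, 84, 57]
  [93, 62, -∞, 64, 40, ∞, 93]
  [86, 60, -∞, 66, 52, 78, ∞]
D(3):
  [∞, 60, -∞, 40, 37, 57, 93]
  [-∞, ∞, -∞, 7, -∞, 57, 57]
  [9, 99, ∞, 9, 84, 57, 91]
  [73, 99, 91, ∞, 84, 57, 91]
  [40, 78, 15, 40, ∞, 84, 57]
  [93, 62, -∞, 64, 40, ∞, 93]
  [86, 60, -∞, 66, 52, 78, ∞]
D(4):
  [∞, 60, 40, 40, 40, 57, 93]
  [7, ∞, 7, 7, 7, 57, 57]
  [9, 99, ∞, 9, 84, 57, 91]
  [73, 99, 91, ∞, 84, 57, 91]
  [40, 78, 40, 40, ∞, 84, 57]
  [93, 64, 64, 64, 64, ∞, 93]
  [86, 66, 66, 66, 66, 78, ∞]
D(5):
  [∞, 60, 40, 40, 40, 57, 93]
  [7, ∞, 7, 7, 7, 57, 57]
  [40, 99, ∞, 40, 84, 84, 91]
  [73, 99, 91, ∞, 84, 84, 91]
  [40, 78, 40, 40, ∞, 84, 57]
  [93, 64, 64, 64, 64, ∞, 93]
  [86, 66, 66, 66, 66, 78, ∞]
D(6):
  [∞, 60, 57, 57, 57, 57, 93]
  [57, ∞, 57, 57, 57, 57, 57]
  [84, 99, ∞, 64, 84, 84, 91]
  [84, 99, 91, ∞, 84, 84, 91]
  [84, 78, 64, 64, ∞, 84, 84]
  [93, 64, 64, 64, 64, ∞, 93]
  [86, 66, 66, 66, 66, 78, ∞]
D(7):
  [∞, 66, 66, 66, 66, 78, 93]
  [57, ∞, 57, 57, 57, 57, 57]
  [86, 99, ∞, 66, 84, 84, 91]
  [86, 99, 91, ∞, 84, 84, 91]
  [84, 78, 66, 66, ∞, 84, 84]
  [93, 66, 66, 66, 66, ∞, 93]
  [86, 66, 66, 66, 66, 78, ∞]
Answer: W*[2][7] = 57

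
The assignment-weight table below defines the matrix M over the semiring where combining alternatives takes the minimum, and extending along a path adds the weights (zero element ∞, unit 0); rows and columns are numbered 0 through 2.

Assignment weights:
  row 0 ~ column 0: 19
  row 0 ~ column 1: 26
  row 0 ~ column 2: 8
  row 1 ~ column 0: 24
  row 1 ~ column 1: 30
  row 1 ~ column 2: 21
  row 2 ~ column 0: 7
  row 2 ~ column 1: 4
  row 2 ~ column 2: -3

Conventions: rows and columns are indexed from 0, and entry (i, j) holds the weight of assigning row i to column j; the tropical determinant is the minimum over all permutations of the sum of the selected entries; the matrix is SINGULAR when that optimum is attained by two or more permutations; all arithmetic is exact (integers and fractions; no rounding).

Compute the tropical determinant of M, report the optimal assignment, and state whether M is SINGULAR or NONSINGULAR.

σ = (0, 1, 2): 19 + 30 + (-3) = 46
σ = (0, 2, 1): 19 + 21 + 4 = 44
σ = (1, 0, 2): 26 + 24 + (-3) = 47
σ = (1, 2, 0): 26 + 21 + 7 = 54
σ = (2, 0, 1): 8 + 24 + 4 = 36
σ = (2, 1, 0): 8 + 30 + 7 = 45
Optimal value attained by: σ = (2, 0, 1).
Answer: det⊕(M) = 36; verdict: NONSINGULAR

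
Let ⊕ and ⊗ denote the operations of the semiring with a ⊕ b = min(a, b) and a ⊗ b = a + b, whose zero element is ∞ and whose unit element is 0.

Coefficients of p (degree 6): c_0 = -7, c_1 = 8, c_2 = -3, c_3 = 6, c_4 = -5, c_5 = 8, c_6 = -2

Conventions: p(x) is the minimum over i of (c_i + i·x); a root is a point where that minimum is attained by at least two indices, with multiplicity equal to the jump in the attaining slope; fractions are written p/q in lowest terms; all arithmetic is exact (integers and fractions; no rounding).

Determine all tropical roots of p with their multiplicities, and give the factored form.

hull edge (i=0, c=-7) to (i=4, c=-5): slope 1/2, span 4
hull edge (i=4, c=-5) to (i=6, c=-2): slope 3/2, span 2
Factored form: p(x) = -2 ⊗ (x ⊕ (-3/2)) ⊗ (x ⊕ (-3/2)) ⊗ (x ⊕ (-1/2)) ⊗ (x ⊕ (-1/2)) ⊗ (x ⊕ (-1/2)) ⊗ (x ⊕ (-1/2))
Answer: roots = -3/2 (mult 2), -1/2 (mult 4)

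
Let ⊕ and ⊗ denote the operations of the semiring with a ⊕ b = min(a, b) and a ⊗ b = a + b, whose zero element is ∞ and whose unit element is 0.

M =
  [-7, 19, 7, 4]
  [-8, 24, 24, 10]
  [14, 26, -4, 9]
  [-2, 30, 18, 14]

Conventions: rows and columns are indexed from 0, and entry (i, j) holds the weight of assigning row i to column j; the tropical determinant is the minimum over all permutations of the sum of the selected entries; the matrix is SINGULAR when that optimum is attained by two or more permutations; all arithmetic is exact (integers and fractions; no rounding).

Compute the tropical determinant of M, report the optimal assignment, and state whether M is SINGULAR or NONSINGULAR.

σ = (0, 1, 2, 3): (-7) + 24 + (-4) + 14 = 27
σ = (0, 1, 3, 2): (-7) + 24 + 9 + 18 = 44
σ = (0, 2, 1, 3): (-7) + 24 + 26 + 14 = 57
σ = (0, 2, 3, 1): (-7) + 24 + 9 + 30 = 56
σ = (0, 3, 1, 2): (-7) + 10 + 26 + 18 = 47
σ = (0, 3, 2, 1): (-7) + 10 + (-4) + 30 = 29
σ = (1, 0, 2, 3): 19 + (-8) + (-4) + 14 = 21
σ = (1, 0, 3, 2): 19 + (-8) + 9 + 18 = 38
σ = (1, 2, 0, 3): 19 + 24 + 14 + 14 = 71
σ = (1, 2, 3, 0): 19 + 24 + 9 + (-2) = 50
σ = (1, 3, 0, 2): 19 + 10 + 14 + 18 = 61
σ = (1, 3, 2, 0): 19 + 10 + (-4) + (-2) = 23
σ = (2, 0, 1, 3): 7 + (-8) + 26 + 14 = 39
σ = (2, 0, 3, 1): 7 + (-8) + 9 + 30 = 38
σ = (2, 1, 0, 3): 7 + 24 + 14 + 14 = 59
σ = (2, 1, 3, 0): 7 + 24 + 9 + (-2) = 38
σ = (2, 3, 0, 1): 7 + 10 + 14 + 30 = 61
σ = (2, 3, 1, 0): 7 + 10 + 26 + (-2) = 41
σ = (3, 0, 1, 2): 4 + (-8) + 26 + 18 = 40
σ = (3, 0, 2, 1): 4 + (-8) + (-4) + 30 = 22
σ = (3, 1, 0, 2): 4 + 24 + 14 + 18 = 60
σ = (3, 1, 2, 0): 4 + 24 + (-4) + (-2) = 22
σ = (3, 2, 0, 1): 4 + 24 + 14 + 30 = 72
σ = (3, 2, 1, 0): 4 + 24 + 26 + (-2) = 52
Optimal value attained by: σ = (1, 0, 2, 3).
Answer: det⊕(M) = 21; verdict: NONSINGULAR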